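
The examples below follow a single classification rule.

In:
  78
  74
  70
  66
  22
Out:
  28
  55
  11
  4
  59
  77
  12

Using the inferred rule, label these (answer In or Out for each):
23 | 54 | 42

Out, In, In

A rule that fits every label: ≡ 2 (mod 4) — true of each 'In' example, false of each 'Out' one.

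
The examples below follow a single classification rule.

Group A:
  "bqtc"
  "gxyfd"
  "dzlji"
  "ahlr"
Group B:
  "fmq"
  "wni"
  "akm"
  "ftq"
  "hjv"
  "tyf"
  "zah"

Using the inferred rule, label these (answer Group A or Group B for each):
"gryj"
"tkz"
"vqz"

Group A, Group B, Group B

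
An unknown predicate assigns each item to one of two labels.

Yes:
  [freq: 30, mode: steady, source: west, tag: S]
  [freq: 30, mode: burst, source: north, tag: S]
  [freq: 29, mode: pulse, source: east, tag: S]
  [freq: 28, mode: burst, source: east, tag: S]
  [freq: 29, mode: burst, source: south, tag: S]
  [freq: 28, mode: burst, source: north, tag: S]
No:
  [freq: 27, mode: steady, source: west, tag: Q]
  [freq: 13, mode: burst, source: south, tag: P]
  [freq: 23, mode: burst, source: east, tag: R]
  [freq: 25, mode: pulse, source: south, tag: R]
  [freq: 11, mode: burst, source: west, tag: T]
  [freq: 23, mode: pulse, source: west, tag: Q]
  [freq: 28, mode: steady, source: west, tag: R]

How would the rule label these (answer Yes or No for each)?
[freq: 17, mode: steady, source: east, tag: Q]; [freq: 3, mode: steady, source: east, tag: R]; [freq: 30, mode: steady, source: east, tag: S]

A rule that fits every label: tag is S — true of each 'Yes' example, false of each 'No' one.
No: [freq: 17, mode: steady, source: east, tag: Q], since tag is Q. No: [freq: 3, mode: steady, source: east, tag: R], since tag is R. Yes: [freq: 30, mode: steady, source: east, tag: S], since tag is S.

No, No, Yes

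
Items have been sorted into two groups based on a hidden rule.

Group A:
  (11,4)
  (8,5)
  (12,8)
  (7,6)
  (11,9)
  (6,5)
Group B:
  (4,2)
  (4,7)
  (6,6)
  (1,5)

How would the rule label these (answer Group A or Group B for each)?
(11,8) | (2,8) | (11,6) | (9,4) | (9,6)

Every 'Group A' example satisfies: first > second AND sum ≥ 11. None of the 'Group B' examples do.
Group A: (11,8), since 11 > 8, 11+8 = 19.
Group B: (2,8), since 2 < 8, 2+8 = 10.
Group A: (11,6), since 11 > 6, 11+6 = 17.
Group A: (9,4), since 9 > 4, 9+4 = 13.
Group A: (9,6), since 9 > 6, 9+6 = 15.

Group A, Group B, Group A, Group A, Group A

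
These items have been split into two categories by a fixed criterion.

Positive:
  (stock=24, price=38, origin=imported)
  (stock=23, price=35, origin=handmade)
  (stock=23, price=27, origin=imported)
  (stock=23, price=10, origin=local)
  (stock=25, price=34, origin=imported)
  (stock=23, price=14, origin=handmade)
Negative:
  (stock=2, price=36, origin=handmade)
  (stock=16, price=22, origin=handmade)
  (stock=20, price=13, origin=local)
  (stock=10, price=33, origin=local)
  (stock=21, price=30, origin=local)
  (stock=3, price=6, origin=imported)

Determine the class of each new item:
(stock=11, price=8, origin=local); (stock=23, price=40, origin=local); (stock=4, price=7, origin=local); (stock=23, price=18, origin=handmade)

Negative, Positive, Negative, Positive

All 'Positive' examples share one property — stock ≥ 23 — and every 'Negative' example lacks it.
(stock=11, price=8, origin=local) → stock = 11 → Negative. (stock=23, price=40, origin=local) → stock = 23 → Positive. (stock=4, price=7, origin=local) → stock = 4 → Negative. (stock=23, price=18, origin=handmade) → stock = 23 → Positive.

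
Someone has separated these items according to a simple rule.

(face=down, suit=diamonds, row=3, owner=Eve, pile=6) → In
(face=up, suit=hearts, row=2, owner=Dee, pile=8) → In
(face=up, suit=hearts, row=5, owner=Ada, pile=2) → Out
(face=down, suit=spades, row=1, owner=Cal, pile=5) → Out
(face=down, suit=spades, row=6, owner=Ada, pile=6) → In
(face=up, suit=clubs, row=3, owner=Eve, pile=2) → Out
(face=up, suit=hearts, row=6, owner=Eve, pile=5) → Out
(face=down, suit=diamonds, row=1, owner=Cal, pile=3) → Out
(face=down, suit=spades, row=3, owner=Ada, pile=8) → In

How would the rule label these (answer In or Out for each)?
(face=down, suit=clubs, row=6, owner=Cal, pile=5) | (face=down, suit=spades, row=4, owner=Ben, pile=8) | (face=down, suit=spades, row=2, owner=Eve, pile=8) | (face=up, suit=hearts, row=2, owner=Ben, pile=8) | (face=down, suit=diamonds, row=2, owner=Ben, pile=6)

Out, In, In, In, In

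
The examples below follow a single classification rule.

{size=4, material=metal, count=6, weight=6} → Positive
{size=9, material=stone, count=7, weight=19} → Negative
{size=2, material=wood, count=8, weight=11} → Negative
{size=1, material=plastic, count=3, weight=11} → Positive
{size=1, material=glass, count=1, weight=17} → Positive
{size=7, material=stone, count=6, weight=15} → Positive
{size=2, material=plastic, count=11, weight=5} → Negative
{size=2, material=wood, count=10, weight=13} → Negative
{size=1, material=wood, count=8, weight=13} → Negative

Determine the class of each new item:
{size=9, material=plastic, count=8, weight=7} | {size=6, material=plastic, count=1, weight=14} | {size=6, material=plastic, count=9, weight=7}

Negative, Positive, Negative

Every 'Positive' example satisfies: count ≤ 6. None of the 'Negative' examples do.
{size=9, material=plastic, count=8, weight=7} — count = 8, hence Negative. {size=6, material=plastic, count=1, weight=14} — count = 1, hence Positive. {size=6, material=plastic, count=9, weight=7} — count = 9, hence Negative.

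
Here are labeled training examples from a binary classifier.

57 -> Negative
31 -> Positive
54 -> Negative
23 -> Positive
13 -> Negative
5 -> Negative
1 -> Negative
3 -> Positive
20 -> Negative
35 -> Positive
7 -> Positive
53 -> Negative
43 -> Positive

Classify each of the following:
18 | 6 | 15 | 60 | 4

Comparing the two groups points to one rule — ≡ 3 (mod 4).
18: Negative (18 mod 4 = 2). 6: Negative (6 mod 4 = 2). 15: Positive (15 mod 4 = 3). 60: Negative (60 mod 4 = 0). 4: Negative (4 mod 4 = 0).

Negative, Negative, Positive, Negative, Negative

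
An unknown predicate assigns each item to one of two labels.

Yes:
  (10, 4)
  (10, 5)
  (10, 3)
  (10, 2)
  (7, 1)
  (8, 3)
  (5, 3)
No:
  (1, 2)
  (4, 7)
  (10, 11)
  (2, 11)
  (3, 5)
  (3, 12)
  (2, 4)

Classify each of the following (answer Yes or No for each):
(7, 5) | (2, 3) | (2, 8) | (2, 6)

The simplest hypothesis consistent with all the labels is: first > second.
(7, 5) → 7 > 5 → Yes. (2, 3) → 2 < 3 → No. (2, 8) → 2 < 8 → No. (2, 6) → 2 < 6 → No.

Yes, No, No, No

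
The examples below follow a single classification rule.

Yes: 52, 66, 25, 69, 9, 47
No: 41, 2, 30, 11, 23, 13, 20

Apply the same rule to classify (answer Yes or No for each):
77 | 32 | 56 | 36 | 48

Every 'Yes' example satisfies: digit sum ≥ 6. None of the 'No' examples do.
Yes: 77, since digit sum 7+7 = 14.
No: 32, since digit sum 3+2 = 5.
Yes: 56, since digit sum 5+6 = 11.
Yes: 36, since digit sum 3+6 = 9.
Yes: 48, since digit sum 4+8 = 12.

Yes, No, Yes, Yes, Yes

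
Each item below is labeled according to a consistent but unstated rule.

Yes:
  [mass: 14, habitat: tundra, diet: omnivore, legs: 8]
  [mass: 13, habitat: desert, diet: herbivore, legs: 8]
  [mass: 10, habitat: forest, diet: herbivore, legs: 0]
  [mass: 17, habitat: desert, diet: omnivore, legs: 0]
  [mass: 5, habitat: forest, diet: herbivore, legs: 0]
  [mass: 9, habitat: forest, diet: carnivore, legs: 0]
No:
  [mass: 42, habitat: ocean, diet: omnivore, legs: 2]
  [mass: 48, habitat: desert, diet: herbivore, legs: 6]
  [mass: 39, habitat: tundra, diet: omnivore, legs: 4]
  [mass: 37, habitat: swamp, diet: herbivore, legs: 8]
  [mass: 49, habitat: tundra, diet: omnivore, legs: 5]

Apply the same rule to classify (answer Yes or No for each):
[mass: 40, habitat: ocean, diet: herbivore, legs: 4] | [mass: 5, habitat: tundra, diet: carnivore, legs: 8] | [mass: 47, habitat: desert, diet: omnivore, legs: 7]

No, Yes, No

All 'Yes' examples share one property — mass ≤ 17 — and every 'No' example lacks it.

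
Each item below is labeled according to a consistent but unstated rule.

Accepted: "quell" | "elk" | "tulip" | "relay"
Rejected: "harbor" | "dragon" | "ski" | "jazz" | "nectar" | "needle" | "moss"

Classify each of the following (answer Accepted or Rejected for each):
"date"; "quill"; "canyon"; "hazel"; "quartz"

Rejected, Accepted, Rejected, Accepted, Rejected

A rule that fits every label: odd length AND contains 'l' — true of each 'Accepted' example, false of each 'Rejected' one.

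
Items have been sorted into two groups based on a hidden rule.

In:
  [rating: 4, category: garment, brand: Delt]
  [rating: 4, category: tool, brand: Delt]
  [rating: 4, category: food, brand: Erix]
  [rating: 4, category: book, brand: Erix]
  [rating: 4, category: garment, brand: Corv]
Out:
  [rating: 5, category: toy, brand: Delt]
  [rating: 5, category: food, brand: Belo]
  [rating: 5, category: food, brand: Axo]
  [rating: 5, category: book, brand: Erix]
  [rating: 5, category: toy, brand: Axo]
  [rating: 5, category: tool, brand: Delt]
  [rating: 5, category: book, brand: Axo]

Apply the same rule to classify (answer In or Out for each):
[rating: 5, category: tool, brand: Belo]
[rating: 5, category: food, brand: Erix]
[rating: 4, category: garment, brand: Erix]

Out, Out, In

The distinguishing property — rating = 4 — holds for all the 'In' cases and none of the 'Out' cases.
[rating: 5, category: tool, brand: Belo]: rating = 5 — fails this test, so Out.
[rating: 5, category: food, brand: Erix]: rating = 5 — fails this test, so Out.
[rating: 4, category: garment, brand: Erix]: rating = 4 — satisfies this, so In.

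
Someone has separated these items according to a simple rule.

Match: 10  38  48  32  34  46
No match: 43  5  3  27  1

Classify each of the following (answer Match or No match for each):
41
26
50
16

No match, Match, Match, Match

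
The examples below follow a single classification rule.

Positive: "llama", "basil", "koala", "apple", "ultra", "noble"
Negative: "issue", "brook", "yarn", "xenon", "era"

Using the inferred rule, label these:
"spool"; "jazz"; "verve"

The simplest hypothesis consistent with all the labels is: contains 'l'.
"spool" — has 'l', hence Positive. "jazz" — no 'l', hence Negative. "verve" — no 'l', hence Negative.

Positive, Negative, Negative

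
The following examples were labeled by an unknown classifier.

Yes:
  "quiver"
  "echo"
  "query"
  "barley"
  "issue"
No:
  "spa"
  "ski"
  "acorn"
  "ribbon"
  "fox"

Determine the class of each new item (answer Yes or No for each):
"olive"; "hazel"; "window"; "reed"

A rule that fits every label: contains 'e' — true of each 'Yes' example, false of each 'No' one.
"olive": Yes (has 'e'). "hazel": Yes (has 'e'). "window": No (no 'e'). "reed": Yes (has 'e').

Yes, Yes, No, Yes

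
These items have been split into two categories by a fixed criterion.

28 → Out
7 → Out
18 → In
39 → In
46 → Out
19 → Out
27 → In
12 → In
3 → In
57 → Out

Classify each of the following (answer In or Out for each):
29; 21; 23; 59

Out, In, Out, Out

The rule appears to be: multiple of 3 AND at most 39.
29: Out (29 = 3·9 + 2, 29 ≤ 39).
21: In (21 = 3·7, 21 ≤ 39).
23: Out (23 = 3·7 + 2, 23 ≤ 39).
59: Out (59 = 3·19 + 2, 59 > 39).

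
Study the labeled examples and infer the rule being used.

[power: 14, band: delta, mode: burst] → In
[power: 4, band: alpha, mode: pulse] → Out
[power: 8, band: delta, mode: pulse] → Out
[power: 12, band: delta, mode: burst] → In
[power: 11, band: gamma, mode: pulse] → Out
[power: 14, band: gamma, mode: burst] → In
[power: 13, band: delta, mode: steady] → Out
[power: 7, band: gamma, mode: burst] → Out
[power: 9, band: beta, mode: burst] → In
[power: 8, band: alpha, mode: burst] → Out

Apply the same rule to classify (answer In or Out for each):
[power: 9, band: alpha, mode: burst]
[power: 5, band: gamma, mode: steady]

In, Out

The rule appears to be: mode is burst AND power ≥ 9.
[power: 9, band: alpha, mode: burst]: mode is burst, power = 9, meets the rule → In. [power: 5, band: gamma, mode: steady]: mode is steady, power = 5, does not satisfy this → Out.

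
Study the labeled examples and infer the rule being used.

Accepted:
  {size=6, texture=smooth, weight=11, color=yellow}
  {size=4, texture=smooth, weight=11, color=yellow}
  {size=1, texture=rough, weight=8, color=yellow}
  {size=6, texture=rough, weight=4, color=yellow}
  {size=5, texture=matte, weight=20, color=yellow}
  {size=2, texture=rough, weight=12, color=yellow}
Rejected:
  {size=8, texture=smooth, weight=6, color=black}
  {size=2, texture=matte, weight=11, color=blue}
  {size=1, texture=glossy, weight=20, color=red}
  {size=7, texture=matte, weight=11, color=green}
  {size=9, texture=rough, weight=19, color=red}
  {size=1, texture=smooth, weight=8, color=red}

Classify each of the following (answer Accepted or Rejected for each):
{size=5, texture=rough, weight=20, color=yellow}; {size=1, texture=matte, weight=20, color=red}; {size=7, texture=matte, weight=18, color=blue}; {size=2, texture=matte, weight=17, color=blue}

Accepted, Rejected, Rejected, Rejected

The pattern is that an item is 'Accepted' exactly when: color is yellow.
{size=5, texture=rough, weight=20, color=yellow}: color is yellow, passes → Accepted. {size=1, texture=matte, weight=20, color=red}: color is red, lacks this property → Rejected. {size=7, texture=matte, weight=18, color=blue}: color is blue, lacks this property → Rejected. {size=2, texture=matte, weight=17, color=blue}: color is blue, lacks this property → Rejected.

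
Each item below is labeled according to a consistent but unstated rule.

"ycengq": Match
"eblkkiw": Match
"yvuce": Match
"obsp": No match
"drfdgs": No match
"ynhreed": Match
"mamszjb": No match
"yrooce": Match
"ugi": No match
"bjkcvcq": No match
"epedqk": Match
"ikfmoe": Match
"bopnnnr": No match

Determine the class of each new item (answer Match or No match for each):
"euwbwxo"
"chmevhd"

Match, Match

The distinguishing property — contains 'e' — holds for all the 'Match' cases and none of the 'No match' cases.
"euwbwxo": has 'e', matches → Match.
"chmevhd": has 'e', matches → Match.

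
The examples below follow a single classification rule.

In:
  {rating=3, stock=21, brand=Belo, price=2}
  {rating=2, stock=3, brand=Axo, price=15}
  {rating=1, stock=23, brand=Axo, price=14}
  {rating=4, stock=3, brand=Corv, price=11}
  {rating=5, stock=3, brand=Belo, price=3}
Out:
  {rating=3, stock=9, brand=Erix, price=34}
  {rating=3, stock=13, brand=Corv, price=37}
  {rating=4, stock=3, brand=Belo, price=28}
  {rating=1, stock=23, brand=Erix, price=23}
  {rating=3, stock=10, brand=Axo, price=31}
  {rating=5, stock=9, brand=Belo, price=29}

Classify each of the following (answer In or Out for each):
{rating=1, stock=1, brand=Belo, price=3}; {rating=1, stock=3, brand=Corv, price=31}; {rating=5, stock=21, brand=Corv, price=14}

In, Out, In

The classifier is using: price ≤ 15.
{rating=1, stock=1, brand=Belo, price=3}: price = 3, has this property → In.
{rating=1, stock=3, brand=Corv, price=31}: price = 31, doesn't qualify → Out.
{rating=5, stock=21, brand=Corv, price=14}: price = 14, has this property → In.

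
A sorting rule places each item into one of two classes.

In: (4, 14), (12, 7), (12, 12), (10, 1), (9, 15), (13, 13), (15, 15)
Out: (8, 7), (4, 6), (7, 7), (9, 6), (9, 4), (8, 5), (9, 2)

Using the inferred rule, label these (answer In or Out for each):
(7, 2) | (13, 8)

The distinguishing property — max ≥ 10 — holds for all the 'In' cases and none of the 'Out' cases.
(7, 2) → max 7 → Out.
(13, 8) → max 13 → In.

Out, In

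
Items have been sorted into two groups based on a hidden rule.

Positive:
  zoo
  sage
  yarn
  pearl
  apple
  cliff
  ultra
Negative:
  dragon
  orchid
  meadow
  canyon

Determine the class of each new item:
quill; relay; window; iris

Positive, Positive, Negative, Positive

The simplest hypothesis consistent with all the labels is: length ≤ 5.
quill — length 5, hence Positive. relay — length 5, hence Positive. window — length 6, hence Negative. iris — length 4, hence Positive.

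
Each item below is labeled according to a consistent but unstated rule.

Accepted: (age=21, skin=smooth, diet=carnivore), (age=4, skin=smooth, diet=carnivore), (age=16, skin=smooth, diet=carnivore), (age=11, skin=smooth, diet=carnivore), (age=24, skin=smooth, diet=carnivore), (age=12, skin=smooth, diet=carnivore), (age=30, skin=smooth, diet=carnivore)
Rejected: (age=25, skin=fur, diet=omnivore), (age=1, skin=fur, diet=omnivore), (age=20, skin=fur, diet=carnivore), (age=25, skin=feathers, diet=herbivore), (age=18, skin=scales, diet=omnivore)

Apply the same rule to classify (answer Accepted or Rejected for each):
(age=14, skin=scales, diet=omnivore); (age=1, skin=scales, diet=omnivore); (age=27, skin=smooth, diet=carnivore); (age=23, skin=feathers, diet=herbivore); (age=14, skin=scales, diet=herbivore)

Checking candidate rules against both groups, what survives is: skin is smooth.
Rejected: (age=14, skin=scales, diet=omnivore), since skin is scales. Rejected: (age=1, skin=scales, diet=omnivore), since skin is scales. Accepted: (age=27, skin=smooth, diet=carnivore), since skin is smooth. Rejected: (age=23, skin=feathers, diet=herbivore), since skin is feathers. Rejected: (age=14, skin=scales, diet=herbivore), since skin is scales.

Rejected, Rejected, Accepted, Rejected, Rejected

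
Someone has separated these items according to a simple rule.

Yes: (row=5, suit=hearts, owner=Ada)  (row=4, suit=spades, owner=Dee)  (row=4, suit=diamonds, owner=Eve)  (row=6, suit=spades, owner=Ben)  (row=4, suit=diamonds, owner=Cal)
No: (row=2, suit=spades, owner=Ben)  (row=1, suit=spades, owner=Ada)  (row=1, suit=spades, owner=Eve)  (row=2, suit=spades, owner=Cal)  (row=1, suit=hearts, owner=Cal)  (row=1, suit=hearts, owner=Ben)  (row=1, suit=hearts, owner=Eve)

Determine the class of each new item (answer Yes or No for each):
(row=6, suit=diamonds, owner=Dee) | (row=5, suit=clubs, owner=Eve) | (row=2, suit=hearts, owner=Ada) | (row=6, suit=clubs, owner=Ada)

Yes, Yes, No, Yes

Rule: row ≥ 4. This holds for each 'Yes' example and fails for each 'No' one.
(row=6, suit=diamonds, owner=Dee): Yes (row = 6).
(row=5, suit=clubs, owner=Eve): Yes (row = 5).
(row=2, suit=hearts, owner=Ada): No (row = 2).
(row=6, suit=clubs, owner=Ada): Yes (row = 6).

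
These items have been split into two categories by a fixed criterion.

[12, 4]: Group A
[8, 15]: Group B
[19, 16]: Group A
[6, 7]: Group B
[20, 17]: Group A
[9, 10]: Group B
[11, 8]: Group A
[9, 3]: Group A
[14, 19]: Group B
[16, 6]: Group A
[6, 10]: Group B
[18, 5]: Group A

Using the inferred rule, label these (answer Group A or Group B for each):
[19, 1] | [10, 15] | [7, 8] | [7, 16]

Group A, Group B, Group B, Group B

The rule appears to be: first > second.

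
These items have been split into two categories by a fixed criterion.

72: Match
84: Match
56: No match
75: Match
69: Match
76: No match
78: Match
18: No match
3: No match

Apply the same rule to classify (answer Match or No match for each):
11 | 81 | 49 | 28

Every 'Match' example satisfies: multiple of 3 AND at least 56. None of the 'No match' examples do.
11: 11 = 3·3 + 2, 11 < 56, fails the rule → No match. 81: 81 = 3·27, 81 ≥ 56, fits → Match. 49: 49 = 3·16 + 1, 49 < 56, fails the rule → No match. 28: 28 = 3·9 + 1, 28 < 56, fails the rule → No match.

No match, Match, No match, No match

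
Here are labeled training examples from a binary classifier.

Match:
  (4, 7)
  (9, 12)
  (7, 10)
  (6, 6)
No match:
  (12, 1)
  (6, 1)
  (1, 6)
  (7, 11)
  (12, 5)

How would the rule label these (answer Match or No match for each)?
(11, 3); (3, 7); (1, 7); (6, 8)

All 'Match' examples share one property — |first − second| ≤ 3 — and every 'No match' example lacks it.
(11, 3): |11−3| = 8 — lacks this property, so No match.
(3, 7): |3−7| = 4 — lacks this property, so No match.
(1, 7): |1−7| = 6 — lacks this property, so No match.
(6, 8): |6−8| = 2 — checks out, so Match.

No match, No match, No match, Match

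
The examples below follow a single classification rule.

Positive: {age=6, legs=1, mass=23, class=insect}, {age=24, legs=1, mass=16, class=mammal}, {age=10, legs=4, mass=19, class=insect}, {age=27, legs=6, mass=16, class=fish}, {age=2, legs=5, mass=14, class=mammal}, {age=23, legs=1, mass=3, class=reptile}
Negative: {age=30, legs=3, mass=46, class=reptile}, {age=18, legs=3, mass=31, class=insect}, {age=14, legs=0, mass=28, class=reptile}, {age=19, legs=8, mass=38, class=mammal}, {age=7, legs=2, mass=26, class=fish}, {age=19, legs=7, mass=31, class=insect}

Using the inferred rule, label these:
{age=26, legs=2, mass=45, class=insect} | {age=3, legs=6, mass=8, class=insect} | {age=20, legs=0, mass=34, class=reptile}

The classifier is using: mass ≤ 23.
{age=26, legs=2, mass=45, class=insect}: mass = 45 — does not satisfy this, so Negative. {age=3, legs=6, mass=8, class=insect}: mass = 8 — has this property, so Positive. {age=20, legs=0, mass=34, class=reptile}: mass = 34 — does not satisfy this, so Negative.

Negative, Positive, Negative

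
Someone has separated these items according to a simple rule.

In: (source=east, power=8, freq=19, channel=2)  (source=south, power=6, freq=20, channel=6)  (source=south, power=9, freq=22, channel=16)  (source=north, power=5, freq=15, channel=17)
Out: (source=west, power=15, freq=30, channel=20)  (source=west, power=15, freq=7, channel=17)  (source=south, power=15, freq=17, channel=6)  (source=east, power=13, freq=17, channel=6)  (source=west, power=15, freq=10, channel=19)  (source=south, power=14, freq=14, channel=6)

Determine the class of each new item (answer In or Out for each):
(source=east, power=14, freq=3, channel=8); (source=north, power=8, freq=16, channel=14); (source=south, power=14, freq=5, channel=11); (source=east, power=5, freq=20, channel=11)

The classifier is using: power ≤ 9.
(source=east, power=14, freq=3, channel=8): power = 14, doesn't match → Out. (source=north, power=8, freq=16, channel=14): power = 8, has this property → In. (source=south, power=14, freq=5, channel=11): power = 14, doesn't match → Out. (source=east, power=5, freq=20, channel=11): power = 5, has this property → In.

Out, In, Out, In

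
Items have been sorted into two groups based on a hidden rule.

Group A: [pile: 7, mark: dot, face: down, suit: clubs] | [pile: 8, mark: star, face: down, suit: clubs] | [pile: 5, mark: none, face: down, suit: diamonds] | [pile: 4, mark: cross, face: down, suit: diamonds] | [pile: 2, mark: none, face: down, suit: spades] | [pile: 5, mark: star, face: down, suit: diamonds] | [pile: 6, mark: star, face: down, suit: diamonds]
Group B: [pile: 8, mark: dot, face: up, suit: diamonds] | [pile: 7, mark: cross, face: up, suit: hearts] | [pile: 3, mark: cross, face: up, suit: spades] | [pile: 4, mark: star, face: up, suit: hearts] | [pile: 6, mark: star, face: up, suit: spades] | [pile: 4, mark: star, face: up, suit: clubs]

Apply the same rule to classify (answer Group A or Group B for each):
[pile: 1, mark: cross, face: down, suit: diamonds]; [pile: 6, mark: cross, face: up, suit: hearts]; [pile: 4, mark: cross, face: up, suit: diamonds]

Group A, Group B, Group B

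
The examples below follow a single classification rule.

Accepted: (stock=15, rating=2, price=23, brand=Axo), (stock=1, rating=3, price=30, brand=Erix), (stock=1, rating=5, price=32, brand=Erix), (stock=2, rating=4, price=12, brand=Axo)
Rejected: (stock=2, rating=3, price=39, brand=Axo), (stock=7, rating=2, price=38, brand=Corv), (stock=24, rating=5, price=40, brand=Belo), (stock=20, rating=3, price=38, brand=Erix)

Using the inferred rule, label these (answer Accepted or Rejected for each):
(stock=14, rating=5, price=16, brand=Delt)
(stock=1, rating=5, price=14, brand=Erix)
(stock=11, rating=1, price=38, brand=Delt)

A rule that fits every label: price ≤ 32 — true of each 'Accepted' example, false of each 'Rejected' one.
(stock=14, rating=5, price=16, brand=Delt) → price = 16 → Accepted. (stock=1, rating=5, price=14, brand=Erix) → price = 14 → Accepted. (stock=11, rating=1, price=38, brand=Delt) → price = 38 → Rejected.

Accepted, Accepted, Rejected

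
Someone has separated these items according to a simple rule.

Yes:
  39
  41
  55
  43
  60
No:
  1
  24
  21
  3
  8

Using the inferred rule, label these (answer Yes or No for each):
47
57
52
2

Yes, Yes, Yes, No

The classifier is using: at least 39.
Yes: 47, since 47 ≥ 39. Yes: 57, since 57 ≥ 39. Yes: 52, since 52 ≥ 39. No: 2, since 2 < 39.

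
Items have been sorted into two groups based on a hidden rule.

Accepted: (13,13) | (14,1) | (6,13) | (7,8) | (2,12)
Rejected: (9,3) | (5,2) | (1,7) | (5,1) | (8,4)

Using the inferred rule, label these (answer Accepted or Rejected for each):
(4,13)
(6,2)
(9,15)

'Accepted' ⟺ sum ≥ 14.
(4,13) — 4+13 = 17, hence Accepted.
(6,2) — 6+2 = 8, hence Rejected.
(9,15) — 9+15 = 24, hence Accepted.

Accepted, Rejected, Accepted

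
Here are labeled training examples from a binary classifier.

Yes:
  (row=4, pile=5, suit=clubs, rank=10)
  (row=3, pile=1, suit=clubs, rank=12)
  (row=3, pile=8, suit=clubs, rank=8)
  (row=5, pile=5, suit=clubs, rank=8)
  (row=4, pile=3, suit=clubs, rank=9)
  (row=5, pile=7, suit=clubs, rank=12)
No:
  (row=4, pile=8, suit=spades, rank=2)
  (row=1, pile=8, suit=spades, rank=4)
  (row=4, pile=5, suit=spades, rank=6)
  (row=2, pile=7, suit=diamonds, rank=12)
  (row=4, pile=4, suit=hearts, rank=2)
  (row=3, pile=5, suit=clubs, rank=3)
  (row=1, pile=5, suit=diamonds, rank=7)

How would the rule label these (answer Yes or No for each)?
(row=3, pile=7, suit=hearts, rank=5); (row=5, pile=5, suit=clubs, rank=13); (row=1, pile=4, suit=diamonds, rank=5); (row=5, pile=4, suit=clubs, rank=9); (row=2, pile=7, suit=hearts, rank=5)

No, Yes, No, Yes, No

The distinguishing property — suit is clubs AND rank ≥ 4 — holds for all the 'Yes' cases and none of the 'No' cases.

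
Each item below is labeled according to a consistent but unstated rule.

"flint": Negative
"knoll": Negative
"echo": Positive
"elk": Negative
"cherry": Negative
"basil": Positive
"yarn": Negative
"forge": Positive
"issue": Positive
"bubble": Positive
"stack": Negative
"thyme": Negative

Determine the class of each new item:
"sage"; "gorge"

Positive, Positive

The distinguishing property — has ≥ 2 vowels — holds for all the 'Positive' cases and none of the 'Negative' cases.
"sage": 2 vowels, fits → Positive.
"gorge": 2 vowels, fits → Positive.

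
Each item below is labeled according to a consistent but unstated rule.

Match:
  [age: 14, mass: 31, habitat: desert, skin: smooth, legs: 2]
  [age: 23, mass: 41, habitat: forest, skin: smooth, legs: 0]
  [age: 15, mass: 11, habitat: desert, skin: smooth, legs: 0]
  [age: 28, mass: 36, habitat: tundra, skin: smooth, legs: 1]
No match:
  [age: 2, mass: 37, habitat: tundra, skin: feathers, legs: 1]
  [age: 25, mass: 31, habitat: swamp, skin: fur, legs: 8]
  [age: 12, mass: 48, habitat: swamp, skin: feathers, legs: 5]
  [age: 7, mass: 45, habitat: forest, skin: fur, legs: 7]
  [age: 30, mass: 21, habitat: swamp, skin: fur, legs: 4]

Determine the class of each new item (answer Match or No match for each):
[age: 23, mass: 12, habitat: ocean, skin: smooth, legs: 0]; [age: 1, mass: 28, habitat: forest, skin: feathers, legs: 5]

Match, No match

The common property of the 'Match' items is: skin is smooth. No 'No match' item has it.
[age: 23, mass: 12, habitat: ocean, skin: smooth, legs: 0]: Match (skin is smooth). [age: 1, mass: 28, habitat: forest, skin: feathers, legs: 5]: No match (skin is feathers).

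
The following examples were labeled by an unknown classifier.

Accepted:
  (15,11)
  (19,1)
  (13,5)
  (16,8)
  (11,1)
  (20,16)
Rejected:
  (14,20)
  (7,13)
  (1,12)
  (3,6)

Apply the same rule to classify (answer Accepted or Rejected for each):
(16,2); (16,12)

The distinguishing property — first > second — holds for all the 'Accepted' cases and none of the 'Rejected' cases.
(16,2): 16 > 2 — checks out, so Accepted. (16,12): 16 > 12 — checks out, so Accepted.

Accepted, Accepted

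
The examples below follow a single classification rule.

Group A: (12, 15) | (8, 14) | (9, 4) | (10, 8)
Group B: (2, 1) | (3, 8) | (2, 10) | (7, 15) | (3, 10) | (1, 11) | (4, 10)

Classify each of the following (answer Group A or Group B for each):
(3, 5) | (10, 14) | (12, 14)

The distinguishing property — first ≥ 8 — holds for all the 'Group A' cases and none of the 'Group B' cases.
Group B: (3, 5), since first 3. Group A: (10, 14), since first 10. Group A: (12, 14), since first 12.

Group B, Group A, Group A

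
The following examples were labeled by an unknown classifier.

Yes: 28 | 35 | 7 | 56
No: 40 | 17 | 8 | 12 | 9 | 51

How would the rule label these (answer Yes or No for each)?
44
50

No, No

The classifier is using: multiple of 7.
44 — 44 = 7·6 + 2, hence No. 50 — 50 = 7·7 + 1, hence No.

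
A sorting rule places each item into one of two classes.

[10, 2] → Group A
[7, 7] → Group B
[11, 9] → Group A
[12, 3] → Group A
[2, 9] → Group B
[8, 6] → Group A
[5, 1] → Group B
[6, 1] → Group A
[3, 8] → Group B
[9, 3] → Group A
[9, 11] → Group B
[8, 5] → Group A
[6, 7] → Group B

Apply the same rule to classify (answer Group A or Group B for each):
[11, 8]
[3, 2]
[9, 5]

Group A, Group B, Group A

The common property of the 'Group A' items is: first > second AND sum ≥ 7. No 'Group B' item has it.
Group A: [11, 8], since 11 > 8, 11+8 = 19.
Group B: [3, 2], since 3 > 2, 3+2 = 5.
Group A: [9, 5], since 9 > 5, 9+5 = 14.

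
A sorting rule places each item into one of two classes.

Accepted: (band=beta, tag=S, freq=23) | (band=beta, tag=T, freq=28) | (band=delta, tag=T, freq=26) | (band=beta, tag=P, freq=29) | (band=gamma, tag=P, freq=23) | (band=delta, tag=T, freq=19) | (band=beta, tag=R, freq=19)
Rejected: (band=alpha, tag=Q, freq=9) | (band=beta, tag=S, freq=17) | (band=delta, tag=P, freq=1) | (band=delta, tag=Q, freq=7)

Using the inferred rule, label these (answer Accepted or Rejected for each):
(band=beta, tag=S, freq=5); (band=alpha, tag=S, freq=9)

The distinguishing property — freq ≥ 19 — holds for all the 'Accepted' cases and none of the 'Rejected' cases.
(band=beta, tag=S, freq=5) — freq = 5, hence Rejected.
(band=alpha, tag=S, freq=9) — freq = 9, hence Rejected.

Rejected, Rejected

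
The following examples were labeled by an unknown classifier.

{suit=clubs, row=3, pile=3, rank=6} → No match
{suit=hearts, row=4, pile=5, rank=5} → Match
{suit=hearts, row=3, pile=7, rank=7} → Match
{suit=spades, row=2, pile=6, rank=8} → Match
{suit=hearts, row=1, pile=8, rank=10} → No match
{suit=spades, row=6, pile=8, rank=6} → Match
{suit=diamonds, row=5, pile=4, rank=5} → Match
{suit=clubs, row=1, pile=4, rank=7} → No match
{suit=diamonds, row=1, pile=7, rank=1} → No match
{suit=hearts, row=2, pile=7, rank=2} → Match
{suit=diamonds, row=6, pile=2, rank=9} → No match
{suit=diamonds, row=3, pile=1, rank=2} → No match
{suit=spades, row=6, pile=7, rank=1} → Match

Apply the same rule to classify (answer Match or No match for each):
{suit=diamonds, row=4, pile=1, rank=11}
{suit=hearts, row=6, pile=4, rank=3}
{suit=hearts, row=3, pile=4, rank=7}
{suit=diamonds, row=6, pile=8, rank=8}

One predicate separates the groups cleanly: row ≥ 2 AND pile ≥ 4.
{suit=diamonds, row=4, pile=1, rank=11}: row = 4, pile = 1, doesn't qualify → No match.
{suit=hearts, row=6, pile=4, rank=3}: row = 6, pile = 4, satisfies this → Match.
{suit=hearts, row=3, pile=4, rank=7}: row = 3, pile = 4, satisfies this → Match.
{suit=diamonds, row=6, pile=8, rank=8}: row = 6, pile = 8, satisfies this → Match.

No match, Match, Match, Match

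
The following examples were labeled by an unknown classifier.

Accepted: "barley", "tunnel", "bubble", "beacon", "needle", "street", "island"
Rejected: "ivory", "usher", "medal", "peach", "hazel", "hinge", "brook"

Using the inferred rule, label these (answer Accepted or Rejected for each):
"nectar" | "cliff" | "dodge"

Accepted, Rejected, Rejected

One predicate separates the groups cleanly: even length.
"nectar" → length 6 → Accepted.
"cliff" → length 5 → Rejected.
"dodge" → length 5 → Rejected.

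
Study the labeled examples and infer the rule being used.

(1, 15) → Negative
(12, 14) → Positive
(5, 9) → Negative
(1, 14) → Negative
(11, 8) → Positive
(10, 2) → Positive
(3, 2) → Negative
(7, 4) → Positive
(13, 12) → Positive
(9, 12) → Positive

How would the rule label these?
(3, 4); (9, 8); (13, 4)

Negative, Positive, Positive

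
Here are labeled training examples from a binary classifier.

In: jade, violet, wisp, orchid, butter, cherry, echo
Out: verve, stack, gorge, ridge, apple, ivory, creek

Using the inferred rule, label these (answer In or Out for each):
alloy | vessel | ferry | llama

Out, In, Out, Out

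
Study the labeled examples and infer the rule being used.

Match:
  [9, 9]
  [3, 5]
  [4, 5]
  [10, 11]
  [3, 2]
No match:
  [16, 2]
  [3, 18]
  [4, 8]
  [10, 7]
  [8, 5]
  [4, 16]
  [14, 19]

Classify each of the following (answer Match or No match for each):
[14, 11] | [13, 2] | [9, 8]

One predicate separates the groups cleanly: |first − second| ≤ 2.

No match, No match, Match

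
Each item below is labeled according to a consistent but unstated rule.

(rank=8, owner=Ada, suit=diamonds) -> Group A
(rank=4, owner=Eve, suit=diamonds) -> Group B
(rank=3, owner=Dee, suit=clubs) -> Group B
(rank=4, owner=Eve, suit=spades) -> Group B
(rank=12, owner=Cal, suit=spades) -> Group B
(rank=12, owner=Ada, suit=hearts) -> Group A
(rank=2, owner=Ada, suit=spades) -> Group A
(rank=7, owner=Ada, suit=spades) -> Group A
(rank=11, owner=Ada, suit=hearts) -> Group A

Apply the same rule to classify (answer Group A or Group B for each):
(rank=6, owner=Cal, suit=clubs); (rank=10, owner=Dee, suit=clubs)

Group B, Group B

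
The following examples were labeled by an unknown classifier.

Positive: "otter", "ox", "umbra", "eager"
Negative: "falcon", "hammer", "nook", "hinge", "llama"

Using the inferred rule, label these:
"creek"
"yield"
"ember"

Negative, Negative, Positive

The rule appears to be: starts with a vowel.
"creek" — starts with 'c', hence Negative.
"yield" — starts with 'y', hence Negative.
"ember" — starts with 'e', hence Positive.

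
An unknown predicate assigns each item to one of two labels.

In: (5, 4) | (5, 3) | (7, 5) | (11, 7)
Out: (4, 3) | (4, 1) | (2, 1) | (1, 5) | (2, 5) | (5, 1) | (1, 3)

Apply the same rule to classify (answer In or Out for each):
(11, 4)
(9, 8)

In, In

The distinguishing property — sum ≥ 8 — holds for all the 'In' cases and none of the 'Out' cases.
(11, 4): 11+4 = 15 — has this property, so In. (9, 8): 9+8 = 17 — has this property, so In.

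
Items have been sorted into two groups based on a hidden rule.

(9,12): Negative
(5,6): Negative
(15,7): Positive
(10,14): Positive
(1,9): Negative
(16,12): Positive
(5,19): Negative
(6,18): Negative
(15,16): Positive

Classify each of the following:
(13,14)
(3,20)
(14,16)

Positive, Negative, Positive

A rule that fits every label: first ≥ 10 — true of each 'Positive' example, false of each 'Negative' one.
Positive: (13,14), since first 13.
Negative: (3,20), since first 3.
Positive: (14,16), since first 14.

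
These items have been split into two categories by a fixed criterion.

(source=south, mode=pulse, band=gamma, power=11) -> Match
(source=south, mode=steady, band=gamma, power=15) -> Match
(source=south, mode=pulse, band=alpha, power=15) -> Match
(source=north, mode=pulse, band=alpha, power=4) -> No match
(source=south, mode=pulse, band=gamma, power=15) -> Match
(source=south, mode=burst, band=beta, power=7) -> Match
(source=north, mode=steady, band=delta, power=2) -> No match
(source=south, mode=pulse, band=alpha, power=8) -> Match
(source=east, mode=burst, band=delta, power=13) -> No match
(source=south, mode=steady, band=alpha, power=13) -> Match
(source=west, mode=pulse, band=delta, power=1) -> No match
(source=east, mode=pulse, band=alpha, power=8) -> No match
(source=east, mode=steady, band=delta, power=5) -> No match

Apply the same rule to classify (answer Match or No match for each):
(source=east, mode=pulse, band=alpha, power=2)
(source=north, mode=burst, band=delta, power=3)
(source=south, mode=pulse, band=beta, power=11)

The common property of the 'Match' items is: source is south. No 'No match' item has it.

No match, No match, Match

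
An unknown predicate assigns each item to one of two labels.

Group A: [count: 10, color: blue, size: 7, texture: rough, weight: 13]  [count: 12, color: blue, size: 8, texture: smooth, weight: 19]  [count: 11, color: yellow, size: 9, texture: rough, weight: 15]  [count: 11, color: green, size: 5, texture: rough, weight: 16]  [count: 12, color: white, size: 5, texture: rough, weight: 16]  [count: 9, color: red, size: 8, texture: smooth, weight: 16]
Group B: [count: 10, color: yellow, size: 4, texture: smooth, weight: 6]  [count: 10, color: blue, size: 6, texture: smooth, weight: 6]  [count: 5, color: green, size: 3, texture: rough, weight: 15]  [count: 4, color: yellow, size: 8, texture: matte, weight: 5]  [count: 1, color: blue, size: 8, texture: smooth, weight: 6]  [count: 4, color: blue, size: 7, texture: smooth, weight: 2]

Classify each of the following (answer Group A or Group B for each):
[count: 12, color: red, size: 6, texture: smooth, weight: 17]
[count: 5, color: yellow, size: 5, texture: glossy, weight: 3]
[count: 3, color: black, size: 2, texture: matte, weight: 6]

Group A, Group B, Group B

The common property of the 'Group A' items is: weight ≥ 13 AND size ≥ 4. No 'Group B' item has it.
[count: 12, color: red, size: 6, texture: smooth, weight: 17] → weight = 17, size = 6 → Group A. [count: 5, color: yellow, size: 5, texture: glossy, weight: 3] → weight = 3, size = 5 → Group B. [count: 3, color: black, size: 2, texture: matte, weight: 6] → weight = 6, size = 2 → Group B.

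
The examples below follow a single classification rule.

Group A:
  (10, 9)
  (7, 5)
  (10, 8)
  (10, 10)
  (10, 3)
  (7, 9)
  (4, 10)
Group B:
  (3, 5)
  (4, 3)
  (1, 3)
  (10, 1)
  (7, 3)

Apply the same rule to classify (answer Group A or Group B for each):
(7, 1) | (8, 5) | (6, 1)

A rule that fits every label: sum ≥ 12 — true of each 'Group A' example, false of each 'Group B' one.
(7, 1): Group B (7+1 = 8). (8, 5): Group A (8+5 = 13). (6, 1): Group B (6+1 = 7).

Group B, Group A, Group B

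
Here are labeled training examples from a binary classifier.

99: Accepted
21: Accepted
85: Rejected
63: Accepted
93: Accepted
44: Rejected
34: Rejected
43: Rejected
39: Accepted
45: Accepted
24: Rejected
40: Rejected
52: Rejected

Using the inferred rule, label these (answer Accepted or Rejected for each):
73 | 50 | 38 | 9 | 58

Rejected, Rejected, Rejected, Accepted, Rejected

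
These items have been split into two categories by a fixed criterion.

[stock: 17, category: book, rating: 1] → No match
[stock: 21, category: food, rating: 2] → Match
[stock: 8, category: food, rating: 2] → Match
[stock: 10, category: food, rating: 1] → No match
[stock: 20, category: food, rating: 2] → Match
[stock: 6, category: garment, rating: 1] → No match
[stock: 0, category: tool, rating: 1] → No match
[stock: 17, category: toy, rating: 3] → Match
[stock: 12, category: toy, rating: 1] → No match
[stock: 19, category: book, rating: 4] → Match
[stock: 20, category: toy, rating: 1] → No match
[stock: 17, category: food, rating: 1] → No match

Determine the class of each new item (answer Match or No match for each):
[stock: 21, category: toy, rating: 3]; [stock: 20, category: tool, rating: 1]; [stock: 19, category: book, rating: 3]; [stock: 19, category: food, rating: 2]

Match, No match, Match, Match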